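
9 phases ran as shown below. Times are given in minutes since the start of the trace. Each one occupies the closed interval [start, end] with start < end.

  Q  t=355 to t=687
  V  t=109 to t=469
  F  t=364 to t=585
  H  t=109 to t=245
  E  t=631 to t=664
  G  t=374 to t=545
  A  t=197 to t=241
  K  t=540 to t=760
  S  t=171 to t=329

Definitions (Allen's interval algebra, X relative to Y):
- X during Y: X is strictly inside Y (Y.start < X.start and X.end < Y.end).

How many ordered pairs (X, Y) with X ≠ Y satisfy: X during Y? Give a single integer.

9

Checking all 72 ordered pairs for relation 'during'; matching pairs in alphabetical order:
(A, H): A during H ✓
(A, S): A during S ✓
(A, V): A during V ✓
(E, K): E during K ✓
(E, Q): E during Q ✓
(F, Q): F during Q ✓
(G, F): G during F ✓
(G, Q): G during Q ✓
(S, V): S during V ✓
Count: 9.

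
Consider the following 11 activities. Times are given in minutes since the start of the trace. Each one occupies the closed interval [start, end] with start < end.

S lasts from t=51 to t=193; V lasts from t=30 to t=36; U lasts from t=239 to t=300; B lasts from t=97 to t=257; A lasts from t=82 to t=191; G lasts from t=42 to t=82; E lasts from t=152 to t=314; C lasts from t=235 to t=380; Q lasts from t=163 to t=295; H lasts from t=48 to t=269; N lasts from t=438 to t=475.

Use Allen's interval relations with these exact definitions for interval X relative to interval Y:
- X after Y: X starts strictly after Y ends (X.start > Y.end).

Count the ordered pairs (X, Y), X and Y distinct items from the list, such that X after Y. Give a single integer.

28

Checking all 110 ordered pairs for relation 'after'; matching pairs in alphabetical order:
(A, V): A after V ✓
(B, G): B after G ✓
(B, V): B after V ✓
(C, A): C after A ✓
(C, G): C after G ✓
(C, S): C after S ✓
(C, V): C after V ✓
(E, G): E after G ✓
(E, V): E after V ✓
(G, V): G after V ✓
(H, V): H after V ✓
(N, A): N after A ✓
(N, B): N after B ✓
(N, C): N after C ✓
(N, E): N after E ✓
(N, G): N after G ✓
(N, H): N after H ✓
(N, Q): N after Q ✓
(N, S): N after S ✓
(N, U): N after U ✓
(N, V): N after V ✓
(Q, G): Q after G ✓
(Q, V): Q after V ✓
(S, V): S after V ✓
... plus 4 further pairs not listed.
Count: 28.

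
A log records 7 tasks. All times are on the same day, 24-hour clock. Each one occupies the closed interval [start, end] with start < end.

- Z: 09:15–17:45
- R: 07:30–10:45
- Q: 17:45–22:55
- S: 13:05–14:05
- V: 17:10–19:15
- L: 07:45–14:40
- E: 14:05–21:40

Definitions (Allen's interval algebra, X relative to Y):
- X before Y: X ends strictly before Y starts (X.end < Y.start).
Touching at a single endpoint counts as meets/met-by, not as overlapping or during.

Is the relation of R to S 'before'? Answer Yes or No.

Yes

R = [07:30, 10:45], S = [13:05, 14:05].
Actual relation of R to S: before.
Asked whether 'before' holds → Yes.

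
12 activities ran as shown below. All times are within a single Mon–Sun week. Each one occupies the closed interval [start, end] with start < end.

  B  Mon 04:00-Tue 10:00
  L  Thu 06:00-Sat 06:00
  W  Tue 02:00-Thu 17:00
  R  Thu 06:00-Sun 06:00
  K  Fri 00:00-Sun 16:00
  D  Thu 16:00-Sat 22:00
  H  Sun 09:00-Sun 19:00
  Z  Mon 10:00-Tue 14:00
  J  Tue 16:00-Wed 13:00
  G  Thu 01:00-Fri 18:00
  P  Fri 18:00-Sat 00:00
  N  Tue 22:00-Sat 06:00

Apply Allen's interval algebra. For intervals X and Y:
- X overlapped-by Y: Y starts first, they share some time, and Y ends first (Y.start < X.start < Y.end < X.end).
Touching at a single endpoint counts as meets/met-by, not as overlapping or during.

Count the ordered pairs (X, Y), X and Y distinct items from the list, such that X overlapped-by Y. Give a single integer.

Checking all 132 ordered pairs for relation 'overlapped-by'; matching pairs in alphabetical order:
(D, G): D overlapped-by G ✓
(D, L): D overlapped-by L ✓
(D, N): D overlapped-by N ✓
(D, W): D overlapped-by W ✓
(G, W): G overlapped-by W ✓
(H, K): H overlapped-by K ✓
(K, D): K overlapped-by D ✓
(K, G): K overlapped-by G ✓
(K, L): K overlapped-by L ✓
(K, N): K overlapped-by N ✓
(K, R): K overlapped-by R ✓
(L, G): L overlapped-by G ✓
(L, W): L overlapped-by W ✓
(N, J): N overlapped-by J ✓
(N, W): N overlapped-by W ✓
(R, G): R overlapped-by G ✓
(R, N): R overlapped-by N ✓
(R, W): R overlapped-by W ✓
(W, B): W overlapped-by B ✓
(W, Z): W overlapped-by Z ✓
(Z, B): Z overlapped-by B ✓
Count: 21.

21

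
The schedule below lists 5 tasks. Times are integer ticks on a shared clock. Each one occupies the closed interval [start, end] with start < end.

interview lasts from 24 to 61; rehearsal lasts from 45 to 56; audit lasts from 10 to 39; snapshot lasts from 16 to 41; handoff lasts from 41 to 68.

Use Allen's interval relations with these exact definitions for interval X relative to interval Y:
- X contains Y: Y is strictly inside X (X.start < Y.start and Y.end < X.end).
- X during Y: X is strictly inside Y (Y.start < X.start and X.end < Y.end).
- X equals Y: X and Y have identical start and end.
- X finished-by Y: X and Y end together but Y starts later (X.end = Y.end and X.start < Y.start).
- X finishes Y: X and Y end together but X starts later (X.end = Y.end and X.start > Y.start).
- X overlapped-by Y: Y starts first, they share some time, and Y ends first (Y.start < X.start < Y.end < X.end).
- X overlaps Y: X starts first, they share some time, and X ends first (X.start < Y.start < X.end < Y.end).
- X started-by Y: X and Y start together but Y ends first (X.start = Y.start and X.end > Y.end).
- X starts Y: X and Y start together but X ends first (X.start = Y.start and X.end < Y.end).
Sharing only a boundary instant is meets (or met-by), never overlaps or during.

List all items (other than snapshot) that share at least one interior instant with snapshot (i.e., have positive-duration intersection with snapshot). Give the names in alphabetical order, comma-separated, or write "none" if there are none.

Target snapshot = [16, 41].
audit [10, 39] → overlaps → yes.
handoff [41, 68] → met-by → no.
interview [24, 61] → overlapped-by → yes.
rehearsal [45, 56] → after → no.
Result: audit, interview.

audit, interview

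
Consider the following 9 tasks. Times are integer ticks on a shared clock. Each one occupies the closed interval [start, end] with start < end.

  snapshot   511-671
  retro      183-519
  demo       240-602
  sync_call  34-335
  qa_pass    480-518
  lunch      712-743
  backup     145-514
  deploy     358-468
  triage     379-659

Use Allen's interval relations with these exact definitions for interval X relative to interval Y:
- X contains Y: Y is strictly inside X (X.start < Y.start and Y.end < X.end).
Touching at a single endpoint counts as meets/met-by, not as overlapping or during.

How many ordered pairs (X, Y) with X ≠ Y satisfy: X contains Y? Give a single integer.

Checking all 72 ordered pairs for relation 'contains'; matching pairs in alphabetical order:
(backup, deploy): backup contains deploy ✓
(demo, deploy): demo contains deploy ✓
(demo, qa_pass): demo contains qa_pass ✓
(retro, deploy): retro contains deploy ✓
(retro, qa_pass): retro contains qa_pass ✓
(triage, qa_pass): triage contains qa_pass ✓
Count: 6.

6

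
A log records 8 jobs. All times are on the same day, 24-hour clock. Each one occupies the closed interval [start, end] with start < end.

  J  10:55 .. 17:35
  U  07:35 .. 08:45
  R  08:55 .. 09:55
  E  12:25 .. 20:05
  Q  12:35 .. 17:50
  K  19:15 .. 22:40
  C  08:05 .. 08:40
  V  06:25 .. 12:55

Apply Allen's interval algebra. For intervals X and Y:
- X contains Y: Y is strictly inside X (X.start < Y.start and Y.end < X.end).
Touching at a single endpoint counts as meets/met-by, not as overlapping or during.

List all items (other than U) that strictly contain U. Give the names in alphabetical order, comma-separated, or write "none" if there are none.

V

Target U = [07:35, 08:45].
C [08:05, 08:40] → during → no.
E [12:25, 20:05] → after → no.
J [10:55, 17:35] → after → no.
K [19:15, 22:40] → after → no.
Q [12:35, 17:50] → after → no.
R [08:55, 09:55] → after → no.
V [06:25, 12:55] → contains → yes.
Result: V.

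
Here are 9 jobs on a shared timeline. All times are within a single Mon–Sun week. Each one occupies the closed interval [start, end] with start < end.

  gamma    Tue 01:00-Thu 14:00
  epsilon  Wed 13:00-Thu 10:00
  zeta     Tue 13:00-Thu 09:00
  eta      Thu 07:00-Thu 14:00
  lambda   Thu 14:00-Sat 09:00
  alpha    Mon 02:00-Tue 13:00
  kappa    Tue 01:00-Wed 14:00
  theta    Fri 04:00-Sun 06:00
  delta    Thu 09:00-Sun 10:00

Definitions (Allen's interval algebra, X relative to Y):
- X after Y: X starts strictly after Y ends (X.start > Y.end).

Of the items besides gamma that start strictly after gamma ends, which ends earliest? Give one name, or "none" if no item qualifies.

theta

Target gamma = [Tue 01:00, Thu 14:00].
alpha [Mon 02:00, Tue 13:00] → overlaps → excluded.
delta [Thu 09:00, Sun 10:00] → overlapped-by → excluded.
epsilon [Wed 13:00, Thu 10:00] → during → excluded.
eta [Thu 07:00, Thu 14:00] → finishes → excluded.
kappa [Tue 01:00, Wed 14:00] → starts → excluded.
lambda [Thu 14:00, Sat 09:00] → met-by → excluded.
theta [Fri 04:00, Sun 06:00] → after → candidate.
zeta [Tue 13:00, Thu 09:00] → during → excluded.
Among candidates, earliest end is Sun 06:00 → theta.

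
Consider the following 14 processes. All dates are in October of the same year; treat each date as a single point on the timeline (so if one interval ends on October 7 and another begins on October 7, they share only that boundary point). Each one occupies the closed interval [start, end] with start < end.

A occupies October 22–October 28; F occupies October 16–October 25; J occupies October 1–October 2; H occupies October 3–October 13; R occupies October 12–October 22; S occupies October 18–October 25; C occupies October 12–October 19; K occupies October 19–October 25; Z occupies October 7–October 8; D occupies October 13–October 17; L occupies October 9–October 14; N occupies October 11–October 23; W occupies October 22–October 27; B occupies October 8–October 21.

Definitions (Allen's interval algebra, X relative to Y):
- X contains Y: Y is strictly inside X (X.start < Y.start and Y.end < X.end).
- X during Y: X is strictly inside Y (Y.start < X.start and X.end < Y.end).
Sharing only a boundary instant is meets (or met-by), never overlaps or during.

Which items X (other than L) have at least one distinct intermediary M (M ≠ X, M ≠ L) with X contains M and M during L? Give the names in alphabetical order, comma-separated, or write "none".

none

Target L = [October 9, October 14].
Intermediaries M with M during L: none.
Union: none.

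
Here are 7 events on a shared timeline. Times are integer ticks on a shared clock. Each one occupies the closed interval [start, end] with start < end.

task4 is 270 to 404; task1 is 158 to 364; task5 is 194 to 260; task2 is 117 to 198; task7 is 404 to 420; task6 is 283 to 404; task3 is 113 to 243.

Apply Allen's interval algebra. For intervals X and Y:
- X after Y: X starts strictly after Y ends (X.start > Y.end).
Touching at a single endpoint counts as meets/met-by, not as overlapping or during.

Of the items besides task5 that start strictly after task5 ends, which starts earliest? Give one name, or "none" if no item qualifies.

task4

Target task5 = [194, 260].
task1 [158, 364] → contains → excluded.
task2 [117, 198] → overlaps → excluded.
task3 [113, 243] → overlaps → excluded.
task4 [270, 404] → after → candidate.
task6 [283, 404] → after → candidate.
task7 [404, 420] → after → candidate.
Among candidates, earliest start is 270 → task4.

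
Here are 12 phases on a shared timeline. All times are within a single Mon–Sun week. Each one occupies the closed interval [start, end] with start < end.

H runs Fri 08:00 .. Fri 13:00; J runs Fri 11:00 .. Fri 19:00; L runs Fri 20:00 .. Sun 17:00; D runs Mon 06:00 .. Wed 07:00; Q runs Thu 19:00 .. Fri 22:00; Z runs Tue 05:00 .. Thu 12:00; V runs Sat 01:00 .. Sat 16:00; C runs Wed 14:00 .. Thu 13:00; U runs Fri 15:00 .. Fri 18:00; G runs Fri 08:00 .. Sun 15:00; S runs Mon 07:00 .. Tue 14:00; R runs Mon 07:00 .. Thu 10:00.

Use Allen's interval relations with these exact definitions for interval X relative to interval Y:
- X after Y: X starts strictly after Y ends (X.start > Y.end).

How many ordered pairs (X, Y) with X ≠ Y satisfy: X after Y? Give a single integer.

45

Checking all 132 ordered pairs for relation 'after'; matching pairs in alphabetical order:
(C, D): C after D ✓
(C, S): C after S ✓
(G, C): G after C ✓
(G, D): G after D ✓
(G, R): G after R ✓
(G, S): G after S ✓
(G, Z): G after Z ✓
(H, C): H after C ✓
(H, D): H after D ✓
(H, R): H after R ✓
(H, S): H after S ✓
(H, Z): H after Z ✓
(J, C): J after C ✓
(J, D): J after D ✓
(J, R): J after R ✓
(J, S): J after S ✓
(J, Z): J after Z ✓
(L, C): L after C ✓
(L, D): L after D ✓
(L, H): L after H ✓
(L, J): L after J ✓
(L, R): L after R ✓
(L, S): L after S ✓
(L, U): L after U ✓
... plus 21 further pairs not listed.
Count: 45.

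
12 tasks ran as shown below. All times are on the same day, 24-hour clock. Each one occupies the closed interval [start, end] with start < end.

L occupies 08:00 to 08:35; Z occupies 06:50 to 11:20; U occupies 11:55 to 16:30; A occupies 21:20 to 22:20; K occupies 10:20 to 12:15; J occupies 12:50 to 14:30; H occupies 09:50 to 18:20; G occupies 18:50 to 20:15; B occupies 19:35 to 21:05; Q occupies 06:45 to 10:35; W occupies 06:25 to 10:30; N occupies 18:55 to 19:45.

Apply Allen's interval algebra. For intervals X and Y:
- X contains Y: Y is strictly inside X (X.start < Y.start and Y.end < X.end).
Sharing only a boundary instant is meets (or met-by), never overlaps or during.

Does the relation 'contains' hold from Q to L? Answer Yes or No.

Yes

Q = [06:45, 10:35], L = [08:00, 08:35].
Actual relation of Q to L: contains.
Asked whether 'contains' holds → Yes.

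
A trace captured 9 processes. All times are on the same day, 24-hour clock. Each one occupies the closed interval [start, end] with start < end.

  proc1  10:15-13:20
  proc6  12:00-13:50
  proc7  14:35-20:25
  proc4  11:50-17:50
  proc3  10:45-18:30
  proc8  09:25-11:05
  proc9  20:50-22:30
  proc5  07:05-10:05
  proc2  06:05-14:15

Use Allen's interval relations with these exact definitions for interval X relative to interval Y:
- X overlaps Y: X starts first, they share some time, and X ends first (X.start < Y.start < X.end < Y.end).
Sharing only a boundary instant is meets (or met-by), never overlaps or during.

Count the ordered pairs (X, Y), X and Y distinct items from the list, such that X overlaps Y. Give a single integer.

Checking all 72 ordered pairs for relation 'overlaps'; matching pairs in alphabetical order:
(proc1, proc3): proc1 overlaps proc3 ✓
(proc1, proc4): proc1 overlaps proc4 ✓
(proc1, proc6): proc1 overlaps proc6 ✓
(proc2, proc3): proc2 overlaps proc3 ✓
(proc2, proc4): proc2 overlaps proc4 ✓
(proc3, proc7): proc3 overlaps proc7 ✓
(proc4, proc7): proc4 overlaps proc7 ✓
(proc5, proc8): proc5 overlaps proc8 ✓
(proc8, proc1): proc8 overlaps proc1 ✓
(proc8, proc3): proc8 overlaps proc3 ✓
Count: 10.

10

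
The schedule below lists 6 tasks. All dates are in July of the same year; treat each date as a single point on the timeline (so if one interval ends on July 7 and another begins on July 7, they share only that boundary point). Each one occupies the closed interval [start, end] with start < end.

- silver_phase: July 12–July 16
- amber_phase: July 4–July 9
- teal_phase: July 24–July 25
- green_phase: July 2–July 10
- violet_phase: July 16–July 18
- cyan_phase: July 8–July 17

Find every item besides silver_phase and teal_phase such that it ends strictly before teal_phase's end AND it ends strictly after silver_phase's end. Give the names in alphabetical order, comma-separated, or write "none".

cyan_phase, violet_phase

Conditions: its end is strictly before teal_phase's end (X.end < July 25) AND its end is strictly after silver_phase's end (X.end > July 16).
amber_phase: end July 9 < July 25? ✓; end July 9 > July 16? ✗ → no.
cyan_phase: end July 17 < July 25? ✓; end July 17 > July 16? ✓ → yes.
green_phase: end July 10 < July 25? ✓; end July 10 > July 16? ✗ → no.
violet_phase: end July 18 < July 25? ✓; end July 18 > July 16? ✓ → yes.
Result: cyan_phase, violet_phase.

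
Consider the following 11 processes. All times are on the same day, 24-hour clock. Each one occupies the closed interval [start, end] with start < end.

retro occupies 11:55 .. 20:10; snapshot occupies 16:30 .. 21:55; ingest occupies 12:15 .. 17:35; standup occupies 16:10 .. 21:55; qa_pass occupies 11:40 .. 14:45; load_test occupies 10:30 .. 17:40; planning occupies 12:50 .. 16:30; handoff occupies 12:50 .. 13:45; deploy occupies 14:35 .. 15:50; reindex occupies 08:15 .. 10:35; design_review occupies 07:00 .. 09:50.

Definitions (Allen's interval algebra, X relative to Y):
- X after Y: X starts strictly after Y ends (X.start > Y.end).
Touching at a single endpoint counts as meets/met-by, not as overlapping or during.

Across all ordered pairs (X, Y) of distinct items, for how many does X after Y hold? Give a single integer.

Checking all 110 ordered pairs for relation 'after'; matching pairs in alphabetical order:
(deploy, design_review): deploy after design_review ✓
(deploy, handoff): deploy after handoff ✓
(deploy, reindex): deploy after reindex ✓
(handoff, design_review): handoff after design_review ✓
(handoff, reindex): handoff after reindex ✓
(ingest, design_review): ingest after design_review ✓
(ingest, reindex): ingest after reindex ✓
(load_test, design_review): load_test after design_review ✓
(planning, design_review): planning after design_review ✓
(planning, reindex): planning after reindex ✓
(qa_pass, design_review): qa_pass after design_review ✓
(qa_pass, reindex): qa_pass after reindex ✓
(retro, design_review): retro after design_review ✓
(retro, reindex): retro after reindex ✓
(snapshot, deploy): snapshot after deploy ✓
(snapshot, design_review): snapshot after design_review ✓
(snapshot, handoff): snapshot after handoff ✓
(snapshot, qa_pass): snapshot after qa_pass ✓
(snapshot, reindex): snapshot after reindex ✓
(standup, deploy): standup after deploy ✓
(standup, design_review): standup after design_review ✓
(standup, handoff): standup after handoff ✓
(standup, qa_pass): standup after qa_pass ✓
(standup, reindex): standup after reindex ✓
Count: 24.

24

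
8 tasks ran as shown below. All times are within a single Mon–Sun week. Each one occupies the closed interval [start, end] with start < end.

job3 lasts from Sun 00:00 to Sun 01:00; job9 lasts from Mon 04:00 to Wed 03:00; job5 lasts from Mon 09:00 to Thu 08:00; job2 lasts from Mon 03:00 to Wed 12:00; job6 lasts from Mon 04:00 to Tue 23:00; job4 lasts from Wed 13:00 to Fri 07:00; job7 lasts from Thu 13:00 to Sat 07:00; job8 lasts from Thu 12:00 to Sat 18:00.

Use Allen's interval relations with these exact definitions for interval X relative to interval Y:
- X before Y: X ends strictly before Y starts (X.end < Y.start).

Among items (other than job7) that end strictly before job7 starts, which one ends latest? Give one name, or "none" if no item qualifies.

job5

Target job7 = [Thu 13:00, Sat 07:00].
job2 [Mon 03:00, Wed 12:00] → before → candidate.
job3 [Sun 00:00, Sun 01:00] → after → excluded.
job4 [Wed 13:00, Fri 07:00] → overlaps → excluded.
job5 [Mon 09:00, Thu 08:00] → before → candidate.
job6 [Mon 04:00, Tue 23:00] → before → candidate.
job8 [Thu 12:00, Sat 18:00] → contains → excluded.
job9 [Mon 04:00, Wed 03:00] → before → candidate.
Among candidates, latest end is Thu 08:00 → job5.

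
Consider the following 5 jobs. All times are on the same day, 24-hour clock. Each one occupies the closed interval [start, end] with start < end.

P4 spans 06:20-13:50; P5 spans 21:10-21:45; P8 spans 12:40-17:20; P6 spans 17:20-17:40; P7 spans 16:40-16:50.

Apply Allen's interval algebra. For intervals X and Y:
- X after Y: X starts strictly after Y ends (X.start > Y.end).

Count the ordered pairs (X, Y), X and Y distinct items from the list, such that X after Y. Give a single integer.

7

Checking all 20 ordered pairs for relation 'after'; matching pairs in alphabetical order:
(P5, P4): P5 after P4 ✓
(P5, P6): P5 after P6 ✓
(P5, P7): P5 after P7 ✓
(P5, P8): P5 after P8 ✓
(P6, P4): P6 after P4 ✓
(P6, P7): P6 after P7 ✓
(P7, P4): P7 after P4 ✓
Count: 7.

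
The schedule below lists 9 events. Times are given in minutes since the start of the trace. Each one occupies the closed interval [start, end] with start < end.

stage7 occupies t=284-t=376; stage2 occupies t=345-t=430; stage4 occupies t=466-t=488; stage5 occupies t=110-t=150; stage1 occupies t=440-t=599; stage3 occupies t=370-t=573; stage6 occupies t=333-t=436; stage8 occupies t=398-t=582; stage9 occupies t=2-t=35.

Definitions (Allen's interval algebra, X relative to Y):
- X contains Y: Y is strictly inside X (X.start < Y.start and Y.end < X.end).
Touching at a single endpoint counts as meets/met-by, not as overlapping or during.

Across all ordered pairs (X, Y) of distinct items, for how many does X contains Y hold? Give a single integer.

Checking all 72 ordered pairs for relation 'contains'; matching pairs in alphabetical order:
(stage1, stage4): stage1 contains stage4 ✓
(stage3, stage4): stage3 contains stage4 ✓
(stage6, stage2): stage6 contains stage2 ✓
(stage8, stage4): stage8 contains stage4 ✓
Count: 4.

4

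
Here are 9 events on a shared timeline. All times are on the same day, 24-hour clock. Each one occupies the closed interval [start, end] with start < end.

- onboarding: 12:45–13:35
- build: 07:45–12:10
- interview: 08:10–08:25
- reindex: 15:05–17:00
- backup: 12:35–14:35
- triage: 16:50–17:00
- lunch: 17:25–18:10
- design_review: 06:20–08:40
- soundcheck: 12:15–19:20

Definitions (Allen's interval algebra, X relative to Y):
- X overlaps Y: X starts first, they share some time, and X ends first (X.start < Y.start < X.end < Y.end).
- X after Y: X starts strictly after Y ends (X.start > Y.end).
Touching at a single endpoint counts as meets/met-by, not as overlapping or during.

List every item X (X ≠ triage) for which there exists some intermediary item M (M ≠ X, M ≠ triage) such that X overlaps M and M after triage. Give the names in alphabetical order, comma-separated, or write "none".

Target triage = [16:50, 17:00].
Intermediaries M with M after triage: lunch.
Via lunch — items with X overlaps lunch: none.
Union: none.

none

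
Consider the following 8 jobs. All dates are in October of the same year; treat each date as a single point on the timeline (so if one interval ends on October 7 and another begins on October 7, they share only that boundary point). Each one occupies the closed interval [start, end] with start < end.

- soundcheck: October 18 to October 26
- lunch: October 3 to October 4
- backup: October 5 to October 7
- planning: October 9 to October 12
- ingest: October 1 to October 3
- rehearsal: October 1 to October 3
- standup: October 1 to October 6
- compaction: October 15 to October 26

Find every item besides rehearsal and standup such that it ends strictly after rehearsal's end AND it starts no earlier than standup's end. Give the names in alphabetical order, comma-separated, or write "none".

compaction, planning, soundcheck

Conditions: its end is strictly after rehearsal's end (X.end > October 3) AND its start is no earlier than standup's end (X.start >= October 6).
backup: end October 7 > October 3? ✓; start October 5 >= October 6? ✗ → no.
compaction: end October 26 > October 3? ✓; start October 15 >= October 6? ✓ → yes.
ingest: end October 3 > October 3? ✗; start October 1 >= October 6? ✗ → no.
lunch: end October 4 > October 3? ✓; start October 3 >= October 6? ✗ → no.
planning: end October 12 > October 3? ✓; start October 9 >= October 6? ✓ → yes.
soundcheck: end October 26 > October 3? ✓; start October 18 >= October 6? ✓ → yes.
Result: compaction, planning, soundcheck.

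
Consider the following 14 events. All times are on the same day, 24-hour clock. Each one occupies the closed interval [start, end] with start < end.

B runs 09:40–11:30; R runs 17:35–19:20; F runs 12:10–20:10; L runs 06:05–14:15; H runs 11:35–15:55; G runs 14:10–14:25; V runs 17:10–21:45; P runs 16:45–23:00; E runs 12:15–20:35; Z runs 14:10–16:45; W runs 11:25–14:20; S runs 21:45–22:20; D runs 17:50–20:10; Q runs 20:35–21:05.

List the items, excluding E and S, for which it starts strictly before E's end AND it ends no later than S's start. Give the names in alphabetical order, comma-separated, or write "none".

Conditions: its start is strictly before E's end (X.start < 20:35) AND its end is no later than S's start (X.end <= 21:45).
B: start 09:40 < 20:35? ✓; end 11:30 <= 21:45? ✓ → yes.
D: start 17:50 < 20:35? ✓; end 20:10 <= 21:45? ✓ → yes.
F: start 12:10 < 20:35? ✓; end 20:10 <= 21:45? ✓ → yes.
G: start 14:10 < 20:35? ✓; end 14:25 <= 21:45? ✓ → yes.
H: start 11:35 < 20:35? ✓; end 15:55 <= 21:45? ✓ → yes.
L: start 06:05 < 20:35? ✓; end 14:15 <= 21:45? ✓ → yes.
P: start 16:45 < 20:35? ✓; end 23:00 <= 21:45? ✗ → no.
Q: start 20:35 < 20:35? ✗; end 21:05 <= 21:45? ✓ → no.
R: start 17:35 < 20:35? ✓; end 19:20 <= 21:45? ✓ → yes.
V: start 17:10 < 20:35? ✓; end 21:45 <= 21:45? ✓ → yes.
W: start 11:25 < 20:35? ✓; end 14:20 <= 21:45? ✓ → yes.
Z: start 14:10 < 20:35? ✓; end 16:45 <= 21:45? ✓ → yes.
Result: B, D, F, G, H, L, R, V, W, Z.

B, D, F, G, H, L, R, V, W, Z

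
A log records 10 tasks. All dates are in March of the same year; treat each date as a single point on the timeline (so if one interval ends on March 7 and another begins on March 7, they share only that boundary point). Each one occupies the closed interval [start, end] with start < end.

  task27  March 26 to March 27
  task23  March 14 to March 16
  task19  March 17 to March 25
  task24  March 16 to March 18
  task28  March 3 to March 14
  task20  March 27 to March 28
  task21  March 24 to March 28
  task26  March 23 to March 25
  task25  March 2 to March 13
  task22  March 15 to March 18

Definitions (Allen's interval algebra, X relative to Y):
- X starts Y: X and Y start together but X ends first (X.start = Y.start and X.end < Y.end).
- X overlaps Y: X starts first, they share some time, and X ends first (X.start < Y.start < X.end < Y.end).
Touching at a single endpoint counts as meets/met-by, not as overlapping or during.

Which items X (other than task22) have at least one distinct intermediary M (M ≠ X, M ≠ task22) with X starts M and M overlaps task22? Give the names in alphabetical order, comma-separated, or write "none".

none

Target task22 = [March 15, March 18].
Intermediaries M with M overlaps task22: task23.
Via task23 — items with X starts task23: none.
Union: none.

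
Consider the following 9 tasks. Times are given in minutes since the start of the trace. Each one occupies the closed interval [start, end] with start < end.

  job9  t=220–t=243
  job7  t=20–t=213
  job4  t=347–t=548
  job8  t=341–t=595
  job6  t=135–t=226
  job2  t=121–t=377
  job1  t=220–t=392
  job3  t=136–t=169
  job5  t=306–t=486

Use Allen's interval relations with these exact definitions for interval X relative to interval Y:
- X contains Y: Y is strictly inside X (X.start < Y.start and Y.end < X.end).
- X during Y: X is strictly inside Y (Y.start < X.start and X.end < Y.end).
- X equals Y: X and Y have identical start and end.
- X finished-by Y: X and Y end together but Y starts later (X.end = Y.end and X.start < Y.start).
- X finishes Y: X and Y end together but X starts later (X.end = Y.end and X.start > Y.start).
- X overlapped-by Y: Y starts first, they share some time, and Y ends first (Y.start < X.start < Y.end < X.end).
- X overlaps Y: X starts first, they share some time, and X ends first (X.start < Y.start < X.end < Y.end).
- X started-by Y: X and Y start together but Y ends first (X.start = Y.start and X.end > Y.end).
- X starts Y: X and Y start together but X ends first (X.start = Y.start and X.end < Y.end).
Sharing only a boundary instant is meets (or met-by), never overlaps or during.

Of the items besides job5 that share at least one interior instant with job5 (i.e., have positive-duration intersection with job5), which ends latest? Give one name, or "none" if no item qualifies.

Target job5 = [t=306, t=486].
job1 [t=220, t=392] → overlaps → candidate.
job2 [t=121, t=377] → overlaps → candidate.
job3 [t=136, t=169] → before → excluded.
job4 [t=347, t=548] → overlapped-by → candidate.
job6 [t=135, t=226] → before → excluded.
job7 [t=20, t=213] → before → excluded.
job8 [t=341, t=595] → overlapped-by → candidate.
job9 [t=220, t=243] → before → excluded.
Among candidates, latest end is t=595 → job8.

job8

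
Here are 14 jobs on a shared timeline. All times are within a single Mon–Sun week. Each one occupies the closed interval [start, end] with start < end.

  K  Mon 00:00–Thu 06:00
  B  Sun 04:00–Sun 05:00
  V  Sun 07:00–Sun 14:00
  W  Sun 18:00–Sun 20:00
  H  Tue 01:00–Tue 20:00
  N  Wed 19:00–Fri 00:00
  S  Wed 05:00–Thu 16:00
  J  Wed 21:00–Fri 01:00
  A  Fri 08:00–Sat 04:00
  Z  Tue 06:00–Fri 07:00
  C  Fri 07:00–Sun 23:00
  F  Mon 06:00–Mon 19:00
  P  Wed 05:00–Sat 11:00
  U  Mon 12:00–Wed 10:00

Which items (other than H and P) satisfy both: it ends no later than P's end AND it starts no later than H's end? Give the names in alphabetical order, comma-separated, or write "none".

Conditions: its end is no later than P's end (X.end <= Sat 11:00) AND its start is no later than H's end (X.start <= Tue 20:00).
A: end Sat 04:00 <= Sat 11:00? ✓; start Fri 08:00 <= Tue 20:00? ✗ → no.
B: end Sun 05:00 <= Sat 11:00? ✗; start Sun 04:00 <= Tue 20:00? ✗ → no.
C: end Sun 23:00 <= Sat 11:00? ✗; start Fri 07:00 <= Tue 20:00? ✗ → no.
F: end Mon 19:00 <= Sat 11:00? ✓; start Mon 06:00 <= Tue 20:00? ✓ → yes.
J: end Fri 01:00 <= Sat 11:00? ✓; start Wed 21:00 <= Tue 20:00? ✗ → no.
K: end Thu 06:00 <= Sat 11:00? ✓; start Mon 00:00 <= Tue 20:00? ✓ → yes.
N: end Fri 00:00 <= Sat 11:00? ✓; start Wed 19:00 <= Tue 20:00? ✗ → no.
S: end Thu 16:00 <= Sat 11:00? ✓; start Wed 05:00 <= Tue 20:00? ✗ → no.
U: end Wed 10:00 <= Sat 11:00? ✓; start Mon 12:00 <= Tue 20:00? ✓ → yes.
V: end Sun 14:00 <= Sat 11:00? ✗; start Sun 07:00 <= Tue 20:00? ✗ → no.
W: end Sun 20:00 <= Sat 11:00? ✗; start Sun 18:00 <= Tue 20:00? ✗ → no.
Z: end Fri 07:00 <= Sat 11:00? ✓; start Tue 06:00 <= Tue 20:00? ✓ → yes.
Result: F, K, U, Z.

F, K, U, Z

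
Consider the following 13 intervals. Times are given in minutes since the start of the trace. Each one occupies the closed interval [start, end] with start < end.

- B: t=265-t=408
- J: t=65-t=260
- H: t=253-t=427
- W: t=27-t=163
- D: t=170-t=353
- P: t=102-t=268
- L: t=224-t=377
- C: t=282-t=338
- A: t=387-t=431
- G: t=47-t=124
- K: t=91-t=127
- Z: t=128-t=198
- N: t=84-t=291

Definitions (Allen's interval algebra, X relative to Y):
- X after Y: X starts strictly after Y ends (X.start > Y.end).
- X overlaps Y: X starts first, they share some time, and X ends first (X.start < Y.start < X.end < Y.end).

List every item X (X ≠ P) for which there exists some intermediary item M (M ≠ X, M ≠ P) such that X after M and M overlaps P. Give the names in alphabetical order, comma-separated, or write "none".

Target P = [t=102, t=268].
Intermediaries M with M overlaps P: G, J, K, W.
Via G — items with X after G: A, B, C, D, H, L, Z.
Via J — items with X after J: A, B, C.
Via K — items with X after K: A, B, C, D, H, L, Z.
Via W — items with X after W: A, B, C, D, H, L.
Union: A, B, C, D, H, L, Z.

A, B, C, D, H, L, Z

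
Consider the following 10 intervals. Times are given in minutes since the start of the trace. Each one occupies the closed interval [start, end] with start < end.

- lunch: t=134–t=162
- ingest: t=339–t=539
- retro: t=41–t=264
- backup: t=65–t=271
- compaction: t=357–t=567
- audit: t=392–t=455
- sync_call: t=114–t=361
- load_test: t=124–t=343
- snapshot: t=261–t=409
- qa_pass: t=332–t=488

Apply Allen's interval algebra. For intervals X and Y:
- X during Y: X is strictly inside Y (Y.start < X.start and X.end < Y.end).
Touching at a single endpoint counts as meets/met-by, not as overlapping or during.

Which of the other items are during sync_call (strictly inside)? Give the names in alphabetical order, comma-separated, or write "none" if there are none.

load_test, lunch

Target sync_call = [t=114, t=361].
audit [t=392, t=455] → after → no.
backup [t=65, t=271] → overlaps → no.
compaction [t=357, t=567] → overlapped-by → no.
ingest [t=339, t=539] → overlapped-by → no.
load_test [t=124, t=343] → during → yes.
lunch [t=134, t=162] → during → yes.
qa_pass [t=332, t=488] → overlapped-by → no.
retro [t=41, t=264] → overlaps → no.
snapshot [t=261, t=409] → overlapped-by → no.
Result: load_test, lunch.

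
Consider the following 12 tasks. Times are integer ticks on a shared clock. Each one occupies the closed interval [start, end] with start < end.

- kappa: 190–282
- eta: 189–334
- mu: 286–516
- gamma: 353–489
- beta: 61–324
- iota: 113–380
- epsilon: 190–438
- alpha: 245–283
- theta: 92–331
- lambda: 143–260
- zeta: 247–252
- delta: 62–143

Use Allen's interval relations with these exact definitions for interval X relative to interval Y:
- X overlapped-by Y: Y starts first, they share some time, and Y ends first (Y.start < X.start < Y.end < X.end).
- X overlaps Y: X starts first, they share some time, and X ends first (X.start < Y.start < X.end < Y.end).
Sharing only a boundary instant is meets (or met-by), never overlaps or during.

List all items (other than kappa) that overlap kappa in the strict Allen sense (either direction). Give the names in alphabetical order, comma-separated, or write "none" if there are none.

alpha, lambda

Target kappa = [190, 282].
alpha [245, 283] → overlapped-by → yes.
beta [61, 324] → contains → no.
delta [62, 143] → before → no.
epsilon [190, 438] → started-by → no.
eta [189, 334] → contains → no.
gamma [353, 489] → after → no.
iota [113, 380] → contains → no.
lambda [143, 260] → overlaps → yes.
mu [286, 516] → after → no.
theta [92, 331] → contains → no.
zeta [247, 252] → during → no.
Result: alpha, lambda.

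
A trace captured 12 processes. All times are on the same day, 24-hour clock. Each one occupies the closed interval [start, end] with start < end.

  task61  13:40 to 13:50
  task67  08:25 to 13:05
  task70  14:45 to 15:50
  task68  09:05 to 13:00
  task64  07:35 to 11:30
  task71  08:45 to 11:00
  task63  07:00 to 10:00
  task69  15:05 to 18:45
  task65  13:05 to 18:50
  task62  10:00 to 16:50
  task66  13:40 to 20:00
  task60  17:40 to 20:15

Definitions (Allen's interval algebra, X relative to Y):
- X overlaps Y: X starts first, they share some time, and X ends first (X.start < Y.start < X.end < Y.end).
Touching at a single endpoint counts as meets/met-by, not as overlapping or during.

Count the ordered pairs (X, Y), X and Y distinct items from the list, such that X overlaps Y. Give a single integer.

Checking all 132 ordered pairs for relation 'overlaps'; matching pairs in alphabetical order:
(task62, task65): task62 overlaps task65 ✓
(task62, task66): task62 overlaps task66 ✓
(task62, task69): task62 overlaps task69 ✓
(task63, task64): task63 overlaps task64 ✓
(task63, task67): task63 overlaps task67 ✓
(task63, task68): task63 overlaps task68 ✓
(task63, task71): task63 overlaps task71 ✓
(task64, task62): task64 overlaps task62 ✓
(task64, task67): task64 overlaps task67 ✓
(task64, task68): task64 overlaps task68 ✓
(task65, task60): task65 overlaps task60 ✓
(task65, task66): task65 overlaps task66 ✓
(task66, task60): task66 overlaps task60 ✓
(task67, task62): task67 overlaps task62 ✓
(task68, task62): task68 overlaps task62 ✓
(task69, task60): task69 overlaps task60 ✓
(task70, task69): task70 overlaps task69 ✓
(task71, task62): task71 overlaps task62 ✓
(task71, task68): task71 overlaps task68 ✓
Count: 19.

19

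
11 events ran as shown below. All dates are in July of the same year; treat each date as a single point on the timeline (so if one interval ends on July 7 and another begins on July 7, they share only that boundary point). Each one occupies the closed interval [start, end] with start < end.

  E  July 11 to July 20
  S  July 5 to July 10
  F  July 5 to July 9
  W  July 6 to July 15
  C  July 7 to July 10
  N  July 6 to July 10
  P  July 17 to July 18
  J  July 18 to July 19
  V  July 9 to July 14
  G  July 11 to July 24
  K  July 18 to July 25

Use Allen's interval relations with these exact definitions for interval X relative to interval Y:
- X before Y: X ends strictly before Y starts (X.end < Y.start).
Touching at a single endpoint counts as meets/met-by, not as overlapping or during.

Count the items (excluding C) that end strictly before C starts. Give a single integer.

0

Target C = [July 7, July 10].
E [July 11, July 20] → after → no.
F [July 5, July 9] → overlaps → no.
G [July 11, July 24] → after → no.
J [July 18, July 19] → after → no.
K [July 18, July 25] → after → no.
N [July 6, July 10] → finished-by → no.
P [July 17, July 18] → after → no.
S [July 5, July 10] → finished-by → no.
V [July 9, July 14] → overlapped-by → no.
W [July 6, July 15] → contains → no.
Total: 0.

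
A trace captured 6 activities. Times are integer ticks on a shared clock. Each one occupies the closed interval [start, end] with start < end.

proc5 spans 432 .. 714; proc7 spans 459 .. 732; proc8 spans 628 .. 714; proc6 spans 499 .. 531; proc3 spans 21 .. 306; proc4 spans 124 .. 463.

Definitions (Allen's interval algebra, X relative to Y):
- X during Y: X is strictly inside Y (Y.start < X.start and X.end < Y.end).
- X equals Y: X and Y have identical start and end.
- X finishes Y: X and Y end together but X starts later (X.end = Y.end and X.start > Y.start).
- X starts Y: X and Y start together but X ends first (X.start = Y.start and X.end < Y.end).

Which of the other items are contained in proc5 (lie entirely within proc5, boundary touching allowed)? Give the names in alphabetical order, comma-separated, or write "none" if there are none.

Target proc5 = [432, 714].
proc3 [21, 306] → before → no.
proc4 [124, 463] → overlaps → no.
proc6 [499, 531] → during → yes.
proc7 [459, 732] → overlapped-by → no.
proc8 [628, 714] → finishes → yes.
Result: proc6, proc8.

proc6, proc8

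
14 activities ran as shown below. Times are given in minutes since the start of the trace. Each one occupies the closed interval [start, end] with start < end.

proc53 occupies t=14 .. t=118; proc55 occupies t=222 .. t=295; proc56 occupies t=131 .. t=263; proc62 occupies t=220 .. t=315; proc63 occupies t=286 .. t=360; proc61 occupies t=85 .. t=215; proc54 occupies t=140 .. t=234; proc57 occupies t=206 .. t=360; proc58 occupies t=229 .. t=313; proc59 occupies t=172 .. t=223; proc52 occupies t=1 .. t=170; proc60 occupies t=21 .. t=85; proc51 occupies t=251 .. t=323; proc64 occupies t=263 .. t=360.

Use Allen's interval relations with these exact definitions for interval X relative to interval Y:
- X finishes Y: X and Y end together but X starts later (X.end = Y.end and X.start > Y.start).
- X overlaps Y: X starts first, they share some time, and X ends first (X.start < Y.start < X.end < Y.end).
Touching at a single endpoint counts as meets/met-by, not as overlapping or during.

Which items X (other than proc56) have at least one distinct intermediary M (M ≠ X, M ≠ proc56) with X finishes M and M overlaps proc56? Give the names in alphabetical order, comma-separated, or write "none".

none

Target proc56 = [t=131, t=263].
Intermediaries M with M overlaps proc56: proc52, proc61.
Via proc52 — items with X finishes proc52: none.
Via proc61 — items with X finishes proc61: none.
Union: none.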